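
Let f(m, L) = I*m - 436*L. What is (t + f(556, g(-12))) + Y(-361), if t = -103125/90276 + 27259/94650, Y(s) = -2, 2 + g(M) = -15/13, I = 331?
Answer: 3432527447486707/18513350700 ≈ 1.8541e+5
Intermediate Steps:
g(M) = -41/13 (g(M) = -2 - 15/13 = -41/13)
f(m, L) = -436*L + 331*m (f(m, L) = 331*m - 436*L = -436*L + 331*m)
t = -1216657961/1424103900 (t = -103125*1/90276 + 27259*(1/94650) = -34375/30092 + 27259/94650 = -1216657961/1424103900 ≈ -0.85433)
(t + f(556, g(-12))) + Y(-361) = (-1216657961/1424103900 + (-436*(-41/13) + 331*556)) - 2 = (-1216657961/1424103900 + (17876/13 + 184036)) - 2 = (-1216657961/1424103900 + 2410344/13) - 2 = 3432564474188107/18513350700 - 2 = 3432527447486707/18513350700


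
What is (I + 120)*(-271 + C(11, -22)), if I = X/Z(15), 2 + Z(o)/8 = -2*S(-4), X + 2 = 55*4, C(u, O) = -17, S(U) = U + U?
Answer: -245844/7 ≈ -35121.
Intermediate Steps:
S(U) = 2*U
X = 218 (X = -2 + 55*4 = -2 + 220 = 218)
Z(o) = 112 (Z(o) = -16 + 8*(-4*(-4)) = -16 + 8*(-2*(-8)) = -16 + 8*16 = -16 + 128 = 112)
I = 109/56 (I = 218/112 = 218*(1/112) = 109/56 ≈ 1.9464)
(I + 120)*(-271 + C(11, -22)) = (109/56 + 120)*(-271 - 17) = (6829/56)*(-288) = -245844/7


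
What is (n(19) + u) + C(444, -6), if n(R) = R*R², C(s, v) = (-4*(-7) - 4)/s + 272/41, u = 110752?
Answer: 178426033/1517 ≈ 1.1762e+5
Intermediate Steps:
C(s, v) = 272/41 + 24/s (C(s, v) = (28 - 4)/s + 272*(1/41) = 24/s + 272/41 = 272/41 + 24/s)
n(R) = R³
(n(19) + u) + C(444, -6) = (19³ + 110752) + (272/41 + 24/444) = (6859 + 110752) + (272/41 + 24*(1/444)) = 117611 + (272/41 + 2/37) = 117611 + 10146/1517 = 178426033/1517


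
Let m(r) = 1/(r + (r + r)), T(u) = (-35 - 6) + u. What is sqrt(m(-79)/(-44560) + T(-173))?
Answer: I*sqrt(1491697791873555)/2640180 ≈ 14.629*I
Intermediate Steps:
T(u) = -41 + u
m(r) = 1/(3*r) (m(r) = 1/(r + 2*r) = 1/(3*r))
sqrt(m(-79)/(-44560) + T(-173)) = sqrt(((1/3)/(-79))/(-44560) + (-41 - 173)) = sqrt(((1/3)*(-1/79))*(-1/44560) - 214) = sqrt(-1/237*(-1/44560) - 214) = sqrt(1/10560720 - 214) = sqrt(-2259994079/10560720) = I*sqrt(1491697791873555)/2640180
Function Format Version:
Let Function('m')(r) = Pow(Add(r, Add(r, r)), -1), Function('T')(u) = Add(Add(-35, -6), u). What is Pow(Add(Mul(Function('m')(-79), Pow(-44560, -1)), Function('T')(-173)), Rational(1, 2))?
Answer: Mul(Rational(1, 2640180), I, Pow(1491697791873555, Rational(1, 2))) ≈ Mul(14.629, I)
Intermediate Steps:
Function('T')(u) = Add(-41, u)
Function('m')(r) = Mul(Rational(1, 3), Pow(r, -1)) (Function('m')(r) = Pow(Add(r, Mul(2, r)), -1) = Pow(Mul(3, r), -1) = Mul(Rational(1, 3), Pow(r, -1)))
Pow(Add(Mul(Function('m')(-79), Pow(-44560, -1)), Function('T')(-173)), Rational(1, 2)) = Pow(Add(Mul(Mul(Rational(1, 3), Pow(-79, -1)), Pow(-44560, -1)), Add(-41, -173)), Rational(1, 2)) = Pow(Add(Mul(Mul(Rational(1, 3), Rational(-1, 79)), Rational(-1, 44560)), -214), Rational(1, 2)) = Pow(Add(Mul(Rational(-1, 237), Rational(-1, 44560)), -214), Rational(1, 2)) = Pow(Add(Rational(1, 10560720), -214), Rational(1, 2)) = Pow(Rational(-2259994079, 10560720), Rational(1, 2)) = Mul(Rational(1, 2640180), I, Pow(1491697791873555, Rational(1, 2)))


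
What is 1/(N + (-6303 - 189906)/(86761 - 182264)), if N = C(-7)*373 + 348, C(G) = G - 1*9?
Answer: -2221/12477457 ≈ -0.00017800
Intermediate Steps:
C(G) = -9 + G (C(G) = G - 9 = -9 + G)
N = -5620 (N = (-9 - 7)*373 + 348 = -16*373 + 348 = -5968 + 348 = -5620)
1/(N + (-6303 - 189906)/(86761 - 182264)) = 1/(-5620 + (-6303 - 189906)/(86761 - 182264)) = 1/(-5620 - 196209/(-95503)) = 1/(-5620 - 196209*(-1/95503)) = 1/(-5620 + 4563/2221) = 1/(-12477457/2221) = -2221/12477457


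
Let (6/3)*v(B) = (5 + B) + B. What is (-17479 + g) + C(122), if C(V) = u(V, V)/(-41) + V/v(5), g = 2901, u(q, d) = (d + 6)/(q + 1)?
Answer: -122391582/8405 ≈ -14562.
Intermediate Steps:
u(q, d) = (6 + d)/(1 + q)
v(B) = 5/2 + B (v(B) = ((5 + B) + B)/2 = (5 + 2*B)/2 = 5/2 + B)
C(V) = 2*V/15 - (6 + V)/(41*(1 + V)) (C(V) = ((6 + V)/(1 + V))/(-41) + V/(5/2 + 5) = ((6 + V)/(1 + V))*(-1/41) + V/(15/2) = -(6 + V)/(41*(1 + V)) + V*(2/15) = -(6 + V)/(41*(1 + V)) + 2*V/15 = 2*V/15 - (6 + V)/(41*(1 + V)))
(-17479 + g) + C(122) = (-17479 + 2901) + (-90 + 67*122 + 82*122²)/(615*(1 + 122)) = -14578 + (1/615)*(-90 + 8174 + 82*14884)/123 = -14578 + (1/615)*(1/123)*(-90 + 8174 + 1220488) = -14578 + (1/615)*(1/123)*1228572 = -14578 + 136508/8405 = -122391582/8405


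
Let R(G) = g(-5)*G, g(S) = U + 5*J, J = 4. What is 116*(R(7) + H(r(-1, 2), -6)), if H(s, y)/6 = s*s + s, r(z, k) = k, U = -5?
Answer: 16356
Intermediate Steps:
g(S) = 15 (g(S) = -5 + 5*4 = -5 + 20 = 15)
R(G) = 15*G
H(s, y) = 6*s + 6*s² (H(s, y) = 6*(s*s + s) = 6*(s² + s) = 6*(s + s²) = 6*s + 6*s²)
116*(R(7) + H(r(-1, 2), -6)) = 116*(15*7 + 6*2*(1 + 2)) = 116*(105 + 6*2*3) = 116*(105 + 36) = 116*141 = 16356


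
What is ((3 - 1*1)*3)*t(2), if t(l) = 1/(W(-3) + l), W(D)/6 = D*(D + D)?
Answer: 3/55 ≈ 0.054545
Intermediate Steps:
W(D) = 12*D**2 (W(D) = 6*(D*(D + D)) = 6*(D*(2*D)) = 6*(2*D**2) = 12*D**2)
t(l) = 1/(108 + l) (t(l) = 1/(12*(-3)**2 + l) = 1/(12*9 + l) = 1/(108 + l))
((3 - 1*1)*3)*t(2) = ((3 - 1*1)*3)/(108 + 2) = ((3 - 1)*3)/110 = (2*3)*(1/110) = 6*(1/110) = 3/55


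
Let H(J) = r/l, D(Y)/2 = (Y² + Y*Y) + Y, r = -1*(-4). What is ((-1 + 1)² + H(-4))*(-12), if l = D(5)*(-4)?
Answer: 6/55 ≈ 0.10909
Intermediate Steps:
r = 4
D(Y) = 2*Y + 4*Y² (D(Y) = 2*((Y² + Y*Y) + Y) = 2*((Y² + Y²) + Y) = 2*(2*Y² + Y) = 2*(Y + 2*Y²) = 2*Y + 4*Y²)
l = -440 (l = (2*5*(1 + 2*5))*(-4) = (2*5*(1 + 10))*(-4) = (2*5*11)*(-4) = 110*(-4) = -440)
H(J) = -1/110 (H(J) = 4/(-440) = 4*(-1/440) = -1/110)
((-1 + 1)² + H(-4))*(-12) = ((-1 + 1)² - 1/110)*(-12) = (0² - 1/110)*(-12) = (0 - 1/110)*(-12) = -1/110*(-12) = 6/55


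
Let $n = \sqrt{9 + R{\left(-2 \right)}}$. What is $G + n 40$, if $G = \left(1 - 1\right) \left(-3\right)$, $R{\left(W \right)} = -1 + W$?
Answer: $40 \sqrt{6} \approx 97.98$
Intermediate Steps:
$G = 0$ ($G = 0 \left(-3\right) = 0$)
$n = \sqrt{6}$ ($n = \sqrt{9 - 3} = \sqrt{6} \approx 2.4495$)
$G + n 40 = 0 + \sqrt{6} \cdot 40 = 0 + 40 \sqrt{6} = 40 \sqrt{6}$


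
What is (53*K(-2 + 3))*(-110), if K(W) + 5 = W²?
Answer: 23320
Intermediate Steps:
K(W) = -5 + W²
(53*K(-2 + 3))*(-110) = (53*(-5 + (-2 + 3)²))*(-110) = (53*(-5 + 1²))*(-110) = (53*(-5 + 1))*(-110) = (53*(-4))*(-110) = -212*(-110) = 23320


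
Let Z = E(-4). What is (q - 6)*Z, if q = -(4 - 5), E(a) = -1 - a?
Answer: -15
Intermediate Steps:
Z = 3 (Z = -1 - 1*(-4) = -1 + 4 = 3)
q = 1 (q = -1*(-1) = 1)
(q - 6)*Z = (1 - 6)*3 = -5*3 = -15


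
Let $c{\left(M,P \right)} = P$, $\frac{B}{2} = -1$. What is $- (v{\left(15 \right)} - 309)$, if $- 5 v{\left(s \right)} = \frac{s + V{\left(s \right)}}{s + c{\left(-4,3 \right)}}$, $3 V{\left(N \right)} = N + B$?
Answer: $\frac{41744}{135} \approx 309.21$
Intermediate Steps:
$B = -2$ ($B = 2 \left(-1\right) = -2$)
$V{\left(N \right)} = - \frac{2}{3} + \frac{N}{3}$ ($V{\left(N \right)} = \frac{N - 2}{3} = \frac{-2 + N}{3} = - \frac{2}{3} + \frac{N}{3}$)
$v{\left(s \right)} = - \frac{- \frac{2}{3} + \frac{4 s}{3}}{5 \left(3 + s\right)}$ ($v{\left(s \right)} = - \frac{\left(s + \left(- \frac{2}{3} + \frac{s}{3}\right)\right) \frac{1}{s + 3}}{5} = - \frac{\left(- \frac{2}{3} + \frac{4 s}{3}\right) \frac{1}{3 + s}}{5} = - \frac{\frac{1}{3 + s} \left(- \frac{2}{3} + \frac{4 s}{3}\right)}{5} = - \frac{- \frac{2}{3} + \frac{4 s}{3}}{5 \left(3 + s\right)}$)
$- (v{\left(15 \right)} - 309) = - (\frac{2 \left(1 - 30\right)}{15 \left(3 + 15\right)} - 309) = - (\frac{2 \left(1 - 30\right)}{15 \cdot 18} - 309) = - (\frac{2}{15} \cdot \frac{1}{18} \left(-29\right) - 309) = - (- \frac{29}{135} - 309) = \left(-1\right) \left(- \frac{41744}{135}\right) = \frac{41744}{135}$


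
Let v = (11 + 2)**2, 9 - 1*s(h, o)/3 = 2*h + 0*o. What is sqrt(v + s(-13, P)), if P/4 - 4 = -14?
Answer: sqrt(274) ≈ 16.553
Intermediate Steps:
P = -40 (P = 16 + 4*(-14) = 16 - 56 = -40)
s(h, o) = 27 - 6*h (s(h, o) = 27 - 3*(2*h + 0*o) = 27 - 3*(2*h + 0) = 27 - 6*h)
v = 169 (v = 13**2 = 169)
sqrt(v + s(-13, P)) = sqrt(169 + (27 - 6*(-13))) = sqrt(169 + (27 + 78)) = sqrt(169 + 105) = sqrt(274)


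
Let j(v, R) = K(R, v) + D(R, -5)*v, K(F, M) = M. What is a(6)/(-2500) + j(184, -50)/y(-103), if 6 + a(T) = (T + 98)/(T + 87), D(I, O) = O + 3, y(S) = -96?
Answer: 148693/77500 ≈ 1.9186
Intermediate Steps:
D(I, O) = 3 + O
a(T) = -6 + (98 + T)/(87 + T) (a(T) = -6 + (T + 98)/(T + 87) = -6 + (98 + T)/(87 + T))
j(v, R) = -v (j(v, R) = v + (3 - 5)*v = v - 2*v = -v)
a(6)/(-2500) + j(184, -50)/y(-103) = ((-424 - 5*6)/(87 + 6))/(-2500) - 1*184/(-96) = ((-424 - 30)/93)*(-1/2500) - 184*(-1/96) = ((1/93)*(-454))*(-1/2500) + 23/12 = -454/93*(-1/2500) + 23/12 = 227/116250 + 23/12 = 148693/77500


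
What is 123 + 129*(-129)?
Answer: -16518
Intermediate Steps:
123 + 129*(-129) = 123 - 16641 = -16518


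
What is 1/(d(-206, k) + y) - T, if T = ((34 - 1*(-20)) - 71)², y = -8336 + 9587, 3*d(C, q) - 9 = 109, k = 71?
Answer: -1118716/3871 ≈ -289.00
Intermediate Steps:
d(C, q) = 118/3 (d(C, q) = 3 + (⅓)*109 = 3 + 109/3 = 118/3)
y = 1251
T = 289 (T = ((34 + 20) - 71)² = (54 - 71)² = (-17)² = 289)
1/(d(-206, k) + y) - T = 1/(118/3 + 1251) - 1*289 = 1/(3871/3) - 289 = 3/3871 - 289 = -1118716/3871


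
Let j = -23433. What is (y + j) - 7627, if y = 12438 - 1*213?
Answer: -18835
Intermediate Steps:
y = 12225 (y = 12438 - 213 = 12225)
(y + j) - 7627 = (12225 - 23433) - 7627 = -11208 - 7627 = -18835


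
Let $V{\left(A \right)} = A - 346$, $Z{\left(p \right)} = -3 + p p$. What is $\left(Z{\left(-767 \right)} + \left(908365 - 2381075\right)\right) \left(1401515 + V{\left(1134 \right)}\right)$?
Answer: $-1240230428472$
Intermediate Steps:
$Z{\left(p \right)} = -3 + p^{2}$
$V{\left(A \right)} = -346 + A$ ($V{\left(A \right)} = A - 346 = -346 + A$)
$\left(Z{\left(-767 \right)} + \left(908365 - 2381075\right)\right) \left(1401515 + V{\left(1134 \right)}\right) = \left(\left(-3 + \left(-767\right)^{2}\right) + \left(908365 - 2381075\right)\right) \left(1401515 + \left(-346 + 1134\right)\right) = \left(\left(-3 + 588289\right) - 1472710\right) \left(1401515 + 788\right) = \left(588286 - 1472710\right) 1402303 = \left(-884424\right) 1402303 = -1240230428472$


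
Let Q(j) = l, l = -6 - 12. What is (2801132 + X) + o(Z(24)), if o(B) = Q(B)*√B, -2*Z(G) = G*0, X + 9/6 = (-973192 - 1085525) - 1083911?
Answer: -682995/2 ≈ -3.4150e+5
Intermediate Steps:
X = -6285259/2 (X = -3/2 + ((-973192 - 1085525) - 1083911) = -3/2 + (-2058717 - 1083911) = -3/2 - 3142628 = -6285259/2 ≈ -3.1426e+6)
l = -18
Q(j) = -18
Z(G) = 0 (Z(G) = -G*0/2 = -½*0 = 0)
o(B) = -18*√B
(2801132 + X) + o(Z(24)) = (2801132 - 6285259/2) - 18*√0 = -682995/2 - 18*0 = -682995/2 + 0 = -682995/2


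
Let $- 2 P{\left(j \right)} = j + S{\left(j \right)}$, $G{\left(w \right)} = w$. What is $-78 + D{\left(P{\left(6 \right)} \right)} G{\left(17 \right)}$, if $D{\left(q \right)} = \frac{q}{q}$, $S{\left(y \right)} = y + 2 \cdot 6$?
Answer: $-61$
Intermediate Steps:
$S{\left(y \right)} = 12 + y$ ($S{\left(y \right)} = y + 12 = 12 + y$)
$P{\left(j \right)} = -6 - j$ ($P{\left(j \right)} = - \frac{j + \left(12 + j\right)}{2} = - \frac{12 + 2 j}{2} = -6 - j$)
$D{\left(q \right)} = 1$
$-78 + D{\left(P{\left(6 \right)} \right)} G{\left(17 \right)} = -78 + 1 \cdot 17 = -78 + 17 = -61$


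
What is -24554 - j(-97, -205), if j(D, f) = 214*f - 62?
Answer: 19378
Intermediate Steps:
j(D, f) = -62 + 214*f
-24554 - j(-97, -205) = -24554 - (-62 + 214*(-205)) = -24554 - (-62 - 43870) = -24554 - 1*(-43932) = -24554 + 43932 = 19378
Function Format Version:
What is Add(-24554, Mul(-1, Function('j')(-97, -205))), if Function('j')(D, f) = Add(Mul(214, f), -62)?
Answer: 19378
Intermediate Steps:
Function('j')(D, f) = Add(-62, Mul(214, f))
Add(-24554, Mul(-1, Function('j')(-97, -205))) = Add(-24554, Mul(-1, Add(-62, Mul(214, -205)))) = Add(-24554, Mul(-1, Add(-62, -43870))) = Add(-24554, Mul(-1, -43932)) = Add(-24554, 43932) = 19378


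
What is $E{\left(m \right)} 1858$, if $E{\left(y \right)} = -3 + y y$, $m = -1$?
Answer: $-3716$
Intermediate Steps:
$E{\left(y \right)} = -3 + y^{2}$
$E{\left(m \right)} 1858 = \left(-3 + \left(-1\right)^{2}\right) 1858 = \left(-3 + 1\right) 1858 = \left(-2\right) 1858 = -3716$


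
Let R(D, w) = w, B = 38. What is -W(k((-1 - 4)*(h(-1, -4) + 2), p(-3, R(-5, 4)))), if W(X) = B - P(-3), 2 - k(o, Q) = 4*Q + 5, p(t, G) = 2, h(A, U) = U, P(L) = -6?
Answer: -44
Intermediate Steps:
k(o, Q) = -3 - 4*Q (k(o, Q) = 2 - (4*Q + 5) = 2 - (5 + 4*Q) = 2 + (-5 - 4*Q) = -3 - 4*Q)
W(X) = 44 (W(X) = 38 - 1*(-6) = 38 + 6 = 44)
-W(k((-1 - 4)*(h(-1, -4) + 2), p(-3, R(-5, 4)))) = -1*44 = -44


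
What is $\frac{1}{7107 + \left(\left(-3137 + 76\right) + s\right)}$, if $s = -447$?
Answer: $\frac{1}{3599} \approx 0.00027785$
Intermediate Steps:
$\frac{1}{7107 + \left(\left(-3137 + 76\right) + s\right)} = \frac{1}{7107 + \left(\left(-3137 + 76\right) - 447\right)} = \frac{1}{7107 - 3508} = \frac{1}{3599}$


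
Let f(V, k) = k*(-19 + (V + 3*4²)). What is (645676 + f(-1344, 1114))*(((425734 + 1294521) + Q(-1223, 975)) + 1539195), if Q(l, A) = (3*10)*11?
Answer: -2670522608520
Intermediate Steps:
Q(l, A) = 330 (Q(l, A) = 30*11 = 330)
f(V, k) = k*(29 + V) (f(V, k) = k*(-19 + (V + 3*16)) = k*(-19 + (V + 48)) = k*(-19 + (48 + V)) = k*(29 + V))
(645676 + f(-1344, 1114))*(((425734 + 1294521) + Q(-1223, 975)) + 1539195) = (645676 + 1114*(29 - 1344))*(((425734 + 1294521) + 330) + 1539195) = (645676 + 1114*(-1315))*((1720255 + 330) + 1539195) = (645676 - 1464910)*(1720585 + 1539195) = -819234*3259780 = -2670522608520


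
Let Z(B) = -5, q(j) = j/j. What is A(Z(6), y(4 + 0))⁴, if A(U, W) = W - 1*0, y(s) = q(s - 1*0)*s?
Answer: 256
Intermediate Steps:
q(j) = 1
y(s) = s (y(s) = 1*s = s)
A(U, W) = W (A(U, W) = W + 0 = W)
A(Z(6), y(4 + 0))⁴ = (4 + 0)⁴ = 4⁴ = 256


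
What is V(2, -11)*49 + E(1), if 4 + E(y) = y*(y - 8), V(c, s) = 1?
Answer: 38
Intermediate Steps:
E(y) = -4 + y*(-8 + y) (E(y) = -4 + y*(y - 8) = -4 + y*(-8 + y))
V(2, -11)*49 + E(1) = 1*49 + (-4 + 1² - 8*1) = 49 + (-4 + 1 - 8) = 49 - 11 = 38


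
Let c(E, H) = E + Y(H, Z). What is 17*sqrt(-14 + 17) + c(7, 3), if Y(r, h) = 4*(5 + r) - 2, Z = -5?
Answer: 37 + 17*sqrt(3) ≈ 66.445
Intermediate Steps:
Y(r, h) = 18 + 4*r (Y(r, h) = (20 + 4*r) - 2 = 18 + 4*r)
c(E, H) = 18 + E + 4*H (c(E, H) = E + (18 + 4*H) = 18 + E + 4*H)
17*sqrt(-14 + 17) + c(7, 3) = 17*sqrt(-14 + 17) + (18 + 7 + 4*3) = 17*sqrt(3) + (18 + 7 + 12) = 17*sqrt(3) + 37 = 37 + 17*sqrt(3)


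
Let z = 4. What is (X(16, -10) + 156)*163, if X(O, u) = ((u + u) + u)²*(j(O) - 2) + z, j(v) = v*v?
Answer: 37287880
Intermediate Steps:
j(v) = v²
X(O, u) = 4 + 9*u²*(-2 + O²) (X(O, u) = ((u + u) + u)²*(O² - 2) + 4 = (2*u + u)²*(-2 + O²) + 4 = (3*u)²*(-2 + O²) + 4 = (9*u²)*(-2 + O²) + 4 = 9*u²*(-2 + O²) + 4 = 4 + 9*u²*(-2 + O²))
(X(16, -10) + 156)*163 = ((4 - 18*(-10)² + 9*16²*(-10)²) + 156)*163 = ((4 - 18*100 + 9*256*100) + 156)*163 = ((4 - 1800 + 230400) + 156)*163 = (228604 + 156)*163 = 228760*163 = 37287880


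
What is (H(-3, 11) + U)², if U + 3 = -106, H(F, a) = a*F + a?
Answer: 17161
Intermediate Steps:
H(F, a) = a + F*a (H(F, a) = F*a + a = a + F*a)
U = -109 (U = -3 - 106 = -109)
(H(-3, 11) + U)² = (11*(1 - 3) - 109)² = (11*(-2) - 109)² = (-22 - 109)² = (-131)² = 17161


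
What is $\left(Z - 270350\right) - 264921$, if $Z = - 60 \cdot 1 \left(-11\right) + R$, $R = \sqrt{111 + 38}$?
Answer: $-534611 + \sqrt{149} \approx -5.346 \cdot 10^{5}$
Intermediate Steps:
$R = \sqrt{149} \approx 12.207$
$Z = 660 + \sqrt{149}$ ($Z = - 60 \cdot 1 \left(-11\right) + \sqrt{149} = \left(-60\right) \left(-11\right) + \sqrt{149} = 660 + \sqrt{149} \approx 672.21$)
$\left(Z - 270350\right) - 264921 = \left(\left(660 + \sqrt{149}\right) - 270350\right) - 264921 = \left(-269690 + \sqrt{149}\right) - 264921 = -534611 + \sqrt{149}$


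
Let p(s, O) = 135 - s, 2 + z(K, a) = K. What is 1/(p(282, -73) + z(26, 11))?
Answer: -1/123 ≈ -0.0081301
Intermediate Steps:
z(K, a) = -2 + K
1/(p(282, -73) + z(26, 11)) = 1/((135 - 1*282) + (-2 + 26)) = 1/((135 - 282) + 24) = 1/(-147 + 24) = 1/(-123) = -1/123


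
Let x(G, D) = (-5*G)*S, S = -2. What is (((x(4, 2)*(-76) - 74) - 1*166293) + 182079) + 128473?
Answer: 141145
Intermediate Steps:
x(G, D) = 10*G (x(G, D) = -5*G*(-2) = 10*G)
(((x(4, 2)*(-76) - 74) - 1*166293) + 182079) + 128473 = ((((10*4)*(-76) - 74) - 1*166293) + 182079) + 128473 = (((40*(-76) - 74) - 166293) + 182079) + 128473 = (((-3040 - 74) - 166293) + 182079) + 128473 = ((-3114 - 166293) + 182079) + 128473 = (-169407 + 182079) + 128473 = 12672 + 128473 = 141145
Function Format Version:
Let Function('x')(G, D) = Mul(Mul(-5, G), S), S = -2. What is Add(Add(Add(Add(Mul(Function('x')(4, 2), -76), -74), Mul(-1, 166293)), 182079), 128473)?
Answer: 141145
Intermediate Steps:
Function('x')(G, D) = Mul(10, G) (Function('x')(G, D) = Mul(Mul(-5, G), -2) = Mul(10, G))
Add(Add(Add(Add(Mul(Function('x')(4, 2), -76), -74), Mul(-1, 166293)), 182079), 128473) = Add(Add(Add(Add(Mul(Mul(10, 4), -76), -74), Mul(-1, 166293)), 182079), 128473) = Add(Add(Add(Add(Mul(40, -76), -74), -166293), 182079), 128473) = Add(Add(Add(Add(-3040, -74), -166293), 182079), 128473) = Add(Add(Add(-3114, -166293), 182079), 128473) = Add(Add(-169407, 182079), 128473) = Add(12672, 128473) = 141145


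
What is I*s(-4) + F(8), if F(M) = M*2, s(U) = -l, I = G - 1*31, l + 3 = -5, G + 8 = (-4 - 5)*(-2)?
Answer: -152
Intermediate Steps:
G = 10 (G = -8 + (-4 - 5)*(-2) = -8 - 9*(-2) = -8 + 18 = 10)
l = -8 (l = -3 - 5 = -8)
I = -21 (I = 10 - 1*31 = 10 - 31 = -21)
s(U) = 8 (s(U) = -1*(-8) = 8)
F(M) = 2*M
I*s(-4) + F(8) = -21*8 + 2*8 = -168 + 16 = -152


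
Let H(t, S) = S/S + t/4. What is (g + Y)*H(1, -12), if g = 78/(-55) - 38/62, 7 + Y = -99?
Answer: -184193/1364 ≈ -135.04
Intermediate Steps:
Y = -106 (Y = -7 - 99 = -106)
H(t, S) = 1 + t/4 (H(t, S) = 1 + t*(¼) = 1 + t/4)
g = -3463/1705 (g = 78*(-1/55) - 38*1/62 = -78/55 - 19/31 = -3463/1705 ≈ -2.0311)
(g + Y)*H(1, -12) = (-3463/1705 - 106)*(1 + (¼)*1) = -184193*(1 + ¼)/1705 = -184193/1705*5/4 = -184193/1364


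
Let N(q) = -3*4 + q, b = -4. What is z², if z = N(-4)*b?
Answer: 4096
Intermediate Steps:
N(q) = -12 + q
z = 64 (z = (-12 - 4)*(-4) = -16*(-4) = 64)
z² = 64² = 4096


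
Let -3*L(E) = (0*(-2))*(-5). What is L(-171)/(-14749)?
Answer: 0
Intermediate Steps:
L(E) = 0 (L(E) = -0*(-2)*(-5)/3 = -0*(-5) = -⅓*0 = 0)
L(-171)/(-14749) = 0/(-14749) = 0*(-1/14749) = 0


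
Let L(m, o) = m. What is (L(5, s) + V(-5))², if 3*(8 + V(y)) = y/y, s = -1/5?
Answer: 64/9 ≈ 7.1111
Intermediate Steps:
s = -⅕ (s = -1*⅕ = -⅕ ≈ -0.20000)
V(y) = -23/3 (V(y) = -8 + (y/y)/3 = -8 + (⅓)*1 = -8 + ⅓ = -23/3)
(L(5, s) + V(-5))² = (5 - 23/3)² = (-8/3)² = 64/9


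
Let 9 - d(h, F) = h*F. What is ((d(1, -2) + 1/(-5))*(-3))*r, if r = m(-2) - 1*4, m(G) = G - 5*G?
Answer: -648/5 ≈ -129.60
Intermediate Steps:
m(G) = -4*G
d(h, F) = 9 - F*h (d(h, F) = 9 - h*F = 9 - F*h)
r = 4 (r = -4*(-2) - 1*4 = 8 - 4 = 4)
((d(1, -2) + 1/(-5))*(-3))*r = (((9 - 1*(-2)*1) + 1/(-5))*(-3))*4 = (((9 + 2) - 1/5)*(-3))*4 = ((11 - 1/5)*(-3))*4 = ((54/5)*(-3))*4 = -162/5*4 = -648/5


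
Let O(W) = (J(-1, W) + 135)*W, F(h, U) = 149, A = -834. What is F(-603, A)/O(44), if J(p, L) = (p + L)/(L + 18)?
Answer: 4619/185086 ≈ 0.024956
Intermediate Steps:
J(p, L) = (L + p)/(18 + L)
O(W) = W*(135 + (-1 + W)/(18 + W)) (O(W) = ((W - 1)/(18 + W) + 135)*W = ((-1 + W)/(18 + W) + 135)*W = (135 + (-1 + W)/(18 + W))*W = W*(135 + (-1 + W)/(18 + W)))
F(-603, A)/O(44) = 149/((44*(2429 + 136*44)/(18 + 44))) = 149/((44*(2429 + 5984)/62)) = 149/((44*(1/62)*8413)) = 149/(185086/31) = 149*(31/185086) = 4619/185086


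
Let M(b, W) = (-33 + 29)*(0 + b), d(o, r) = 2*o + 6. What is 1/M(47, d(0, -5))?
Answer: -1/188 ≈ -0.0053191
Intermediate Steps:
d(o, r) = 6 + 2*o
M(b, W) = -4*b
1/M(47, d(0, -5)) = 1/(-4*47) = 1/(-188) = -1/188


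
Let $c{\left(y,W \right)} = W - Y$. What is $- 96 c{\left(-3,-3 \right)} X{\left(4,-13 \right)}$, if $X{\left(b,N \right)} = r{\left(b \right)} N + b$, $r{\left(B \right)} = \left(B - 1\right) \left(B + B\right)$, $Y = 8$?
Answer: $-325248$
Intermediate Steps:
$r{\left(B \right)} = 2 B \left(-1 + B\right)$ ($r{\left(B \right)} = \left(-1 + B\right) 2 B = 2 B \left(-1 + B\right)$)
$c{\left(y,W \right)} = -8 + W$ ($c{\left(y,W \right)} = W - 8 = -8 + W$)
$X{\left(b,N \right)} = b + 2 N b \left(-1 + b\right)$ ($X{\left(b,N \right)} = 2 b \left(-1 + b\right) N + b = 2 N b \left(-1 + b\right) + b = b + 2 N b \left(-1 + b\right)$)
$- 96 c{\left(-3,-3 \right)} X{\left(4,-13 \right)} = - 96 \left(-8 - 3\right) 4 \left(1 + 2 \left(-13\right) \left(-1 + 4\right)\right) = \left(-96\right) \left(-11\right) 4 \left(1 + 2 \left(-13\right) 3\right) = 1056 \cdot 4 \left(1 - 78\right) = 1056 \cdot 4 \left(-77\right) = 1056 \left(-308\right) = -325248$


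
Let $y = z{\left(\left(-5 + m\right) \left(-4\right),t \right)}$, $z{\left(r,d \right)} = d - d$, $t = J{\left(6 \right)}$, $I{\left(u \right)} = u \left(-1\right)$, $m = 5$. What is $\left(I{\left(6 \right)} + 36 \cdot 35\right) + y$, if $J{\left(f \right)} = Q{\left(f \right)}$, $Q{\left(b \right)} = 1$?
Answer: $1254$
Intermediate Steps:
$J{\left(f \right)} = 1$
$I{\left(u \right)} = - u$
$t = 1$
$z{\left(r,d \right)} = 0$
$y = 0$
$\left(I{\left(6 \right)} + 36 \cdot 35\right) + y = \left(\left(-1\right) 6 + 36 \cdot 35\right) + 0 = \left(-6 + 1260\right) + 0 = 1254 + 0 = 1254$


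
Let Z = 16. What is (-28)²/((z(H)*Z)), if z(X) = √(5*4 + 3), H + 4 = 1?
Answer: 49*√23/23 ≈ 10.217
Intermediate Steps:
H = -3 (H = -4 + 1 = -3)
z(X) = √23 (z(X) = √(20 + 3) = √23)
(-28)²/((z(H)*Z)) = (-28)²/((√23*16)) = 784/((16*√23)) = 784*(√23/368) = 49*√23/23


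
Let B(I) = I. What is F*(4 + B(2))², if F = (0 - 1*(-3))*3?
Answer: 324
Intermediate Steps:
F = 9 (F = (0 + 3)*3 = 3*3 = 9)
F*(4 + B(2))² = 9*(4 + 2)² = 9*6² = 9*36 = 324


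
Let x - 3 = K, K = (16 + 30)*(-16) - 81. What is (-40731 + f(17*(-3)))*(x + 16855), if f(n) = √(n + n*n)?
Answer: -653365971 + 80205*√102 ≈ -6.5256e+8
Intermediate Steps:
K = -817 (K = 46*(-16) - 81 = -736 - 81 = -817)
x = -814 (x = 3 - 817 = -814)
f(n) = √(n + n²)
(-40731 + f(17*(-3)))*(x + 16855) = (-40731 + √((17*(-3))*(1 + 17*(-3))))*(-814 + 16855) = (-40731 + √(-51*(1 - 51)))*16041 = (-40731 + √(-51*(-50)))*16041 = (-40731 + √2550)*16041 = (-40731 + 5*√102)*16041 = -653365971 + 80205*√102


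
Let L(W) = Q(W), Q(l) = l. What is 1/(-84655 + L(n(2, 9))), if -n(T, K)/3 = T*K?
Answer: -1/84709 ≈ -1.1805e-5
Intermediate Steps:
n(T, K) = -3*K*T (n(T, K) = -3*T*K = -3*K*T)
L(W) = W
1/(-84655 + L(n(2, 9))) = 1/(-84655 - 3*9*2) = 1/(-84655 - 54) = 1/(-84709) = -1/84709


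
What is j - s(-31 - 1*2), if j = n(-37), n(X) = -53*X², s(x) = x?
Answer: -72524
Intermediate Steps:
j = -72557 (j = -53*(-37)² = -53*1369 = -72557)
j - s(-31 - 1*2) = -72557 - (-31 - 1*2) = -72557 - (-31 - 2) = -72557 - 1*(-33) = -72557 + 33 = -72524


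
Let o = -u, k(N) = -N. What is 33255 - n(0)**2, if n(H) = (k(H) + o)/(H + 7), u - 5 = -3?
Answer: 1629491/49 ≈ 33255.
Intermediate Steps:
u = 2 (u = 5 - 3 = 2)
o = -2 (o = -1*2 = -2)
n(H) = (-2 - H)/(7 + H) (n(H) = (-H - 2)/(H + 7) = (-2 - H)/(7 + H))
33255 - n(0)**2 = 33255 - ((-2 - 1*0)/(7 + 0))**2 = 33255 - ((-2 + 0)/7)**2 = 33255 - ((1/7)*(-2))**2 = 33255 - (-2/7)**2 = 33255 - 1*4/49 = 33255 - 4/49 = 1629491/49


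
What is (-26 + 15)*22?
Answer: -242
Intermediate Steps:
(-26 + 15)*22 = -11*22 = -242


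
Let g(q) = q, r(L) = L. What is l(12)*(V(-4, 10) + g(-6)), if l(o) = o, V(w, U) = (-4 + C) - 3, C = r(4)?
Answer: -108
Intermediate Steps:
C = 4
V(w, U) = -3 (V(w, U) = (-4 + 4) - 3 = 0 - 3 = -3)
l(12)*(V(-4, 10) + g(-6)) = 12*(-3 - 6) = 12*(-9) = -108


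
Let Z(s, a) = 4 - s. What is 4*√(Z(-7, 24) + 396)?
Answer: 4*√407 ≈ 80.697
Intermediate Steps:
4*√(Z(-7, 24) + 396) = 4*√((4 - 1*(-7)) + 396) = 4*√((4 + 7) + 396) = 4*√(11 + 396) = 4*√407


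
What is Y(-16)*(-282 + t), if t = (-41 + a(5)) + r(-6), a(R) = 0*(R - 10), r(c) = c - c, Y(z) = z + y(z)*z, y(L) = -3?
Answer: -10336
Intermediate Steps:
Y(z) = -2*z (Y(z) = z - 3*z = -2*z)
r(c) = 0
a(R) = 0 (a(R) = 0*(-10 + R) = 0)
t = -41 (t = (-41 + 0) + 0 = -41 + 0 = -41)
Y(-16)*(-282 + t) = (-2*(-16))*(-282 - 41) = 32*(-323) = -10336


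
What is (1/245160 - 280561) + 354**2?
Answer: -38059864199/245160 ≈ -1.5525e+5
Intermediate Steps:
(1/245160 - 280561) + 354**2 = (1/245160 - 280561) + 125316 = -68782334759/245160 + 125316 = -38059864199/245160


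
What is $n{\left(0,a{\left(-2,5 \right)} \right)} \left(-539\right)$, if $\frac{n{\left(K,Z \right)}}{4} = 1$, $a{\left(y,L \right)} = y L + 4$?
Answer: $-2156$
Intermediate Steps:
$a{\left(y,L \right)} = 4 + L y$ ($a{\left(y,L \right)} = L y + 4 = 4 + L y$)
$n{\left(K,Z \right)} = 4$ ($n{\left(K,Z \right)} = 4 \cdot 1 = 4$)
$n{\left(0,a{\left(-2,5 \right)} \right)} \left(-539\right) = 4 \left(-539\right) = -2156$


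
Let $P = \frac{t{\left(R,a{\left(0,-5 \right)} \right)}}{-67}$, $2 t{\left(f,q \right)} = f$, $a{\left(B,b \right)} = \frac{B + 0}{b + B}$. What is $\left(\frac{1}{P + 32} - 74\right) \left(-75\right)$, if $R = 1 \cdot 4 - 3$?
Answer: $\frac{7927600}{1429} \approx 5547.7$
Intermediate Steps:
$R = 1$ ($R = 4 - 3 = 1$)
$a{\left(B,b \right)} = \frac{B}{B + b}$
$t{\left(f,q \right)} = \frac{f}{2}$
$P = - \frac{1}{134}$ ($P = \frac{\frac{1}{2} \cdot 1}{-67} = \frac{1}{2} \left(- \frac{1}{67}\right) = - \frac{1}{134} \approx -0.0074627$)
$\left(\frac{1}{P + 32} - 74\right) \left(-75\right) = \left(\frac{1}{- \frac{1}{134} + 32} - 74\right) \left(-75\right) = \left(\frac{1}{\frac{4287}{134}} - 74\right) \left(-75\right) = \left(\frac{134}{4287} - 74\right) \left(-75\right) = \left(- \frac{317104}{4287}\right) \left(-75\right) = \frac{7927600}{1429}$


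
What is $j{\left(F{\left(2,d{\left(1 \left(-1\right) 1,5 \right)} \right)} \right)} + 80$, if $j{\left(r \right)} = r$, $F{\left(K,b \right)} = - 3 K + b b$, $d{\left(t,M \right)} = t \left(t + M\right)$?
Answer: $90$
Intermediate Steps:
$d{\left(t,M \right)} = t \left(M + t\right)$
$F{\left(K,b \right)} = b^{2} - 3 K$ ($F{\left(K,b \right)} = - 3 K + b^{2} = b^{2} - 3 K$)
$j{\left(F{\left(2,d{\left(1 \left(-1\right) 1,5 \right)} \right)} \right)} + 80 = \left(\left(1 \left(-1\right) 1 \left(5 + 1 \left(-1\right) 1\right)\right)^{2} - 6\right) + 80 = \left(\left(\left(-1\right) 1 \left(5 - 1\right)\right)^{2} - 6\right) + 80 = \left(\left(- (5 - 1)\right)^{2} - 6\right) + 80 = \left(\left(\left(-1\right) 4\right)^{2} - 6\right) + 80 = \left(\left(-4\right)^{2} - 6\right) + 80 = \left(16 - 6\right) + 80 = 10 + 80 = 90$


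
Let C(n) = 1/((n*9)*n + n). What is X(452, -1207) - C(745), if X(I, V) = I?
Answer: 2258178439/4995970 ≈ 452.00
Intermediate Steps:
C(n) = 1/(n + 9*n²) (C(n) = 1/((9*n)*n + n) = 1/(9*n² + n) = 1/(n + 9*n²))
X(452, -1207) - C(745) = 452 - 1/(745*(1 + 9*745)) = 452 - 1/(745*(1 + 6705)) = 452 - 1/(745*6706) = 452 - 1*1/4995970 = 452 - 1/4995970 = 2258178439/4995970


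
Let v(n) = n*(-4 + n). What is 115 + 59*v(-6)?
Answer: 3655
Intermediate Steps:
115 + 59*v(-6) = 115 + 59*(-6*(-4 - 6)) = 115 + 59*(-6*(-10)) = 115 + 59*60 = 115 + 3540 = 3655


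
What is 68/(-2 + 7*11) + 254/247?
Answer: 35846/18525 ≈ 1.9350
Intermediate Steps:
68/(-2 + 7*11) + 254/247 = 68/(-2 + 77) + 254*(1/247) = 68/75 + 254/247 = 35846/18525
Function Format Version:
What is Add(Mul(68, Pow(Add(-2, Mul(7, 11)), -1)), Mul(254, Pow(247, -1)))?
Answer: Rational(35846, 18525) ≈ 1.9350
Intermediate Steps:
Add(Mul(68, Pow(Add(-2, Mul(7, 11)), -1)), Mul(254, Pow(247, -1))) = Add(Mul(68, Pow(Add(-2, 77), -1)), Mul(254, Rational(1, 247))) = Add(Mul(68, Pow(75, -1)), Rational(254, 247)) = Add(Mul(68, Rational(1, 75)), Rational(254, 247)) = Add(Rational(68, 75), Rational(254, 247)) = Rational(35846, 18525)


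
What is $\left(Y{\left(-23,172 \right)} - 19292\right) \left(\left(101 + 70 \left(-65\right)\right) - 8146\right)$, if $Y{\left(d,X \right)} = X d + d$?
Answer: $293098245$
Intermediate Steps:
$Y{\left(d,X \right)} = d + X d$
$\left(Y{\left(-23,172 \right)} - 19292\right) \left(\left(101 + 70 \left(-65\right)\right) - 8146\right) = \left(- 23 \left(1 + 172\right) - 19292\right) \left(\left(101 + 70 \left(-65\right)\right) - 8146\right) = \left(\left(-23\right) 173 - 19292\right) \left(\left(101 - 4550\right) - 8146\right) = \left(-3979 - 19292\right) \left(-4449 - 8146\right) = \left(-23271\right) \left(-12595\right) = 293098245$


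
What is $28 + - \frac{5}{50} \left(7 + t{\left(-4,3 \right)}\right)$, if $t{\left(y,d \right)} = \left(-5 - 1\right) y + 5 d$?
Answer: $\frac{117}{5} \approx 23.4$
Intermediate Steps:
$t{\left(y,d \right)} = - 6 y + 5 d$
$28 + - \frac{5}{50} \left(7 + t{\left(-4,3 \right)}\right) = 28 + - \frac{5}{50} \left(7 + \left(\left(-6\right) \left(-4\right) + 5 \cdot 3\right)\right) = 28 + \left(-5\right) \frac{1}{50} \left(7 + \left(24 + 15\right)\right) = 28 - \frac{7 + 39}{10} = 28 - \frac{23}{5} = \frac{117}{5}$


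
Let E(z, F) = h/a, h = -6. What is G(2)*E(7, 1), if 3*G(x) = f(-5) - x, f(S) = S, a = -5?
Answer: -14/5 ≈ -2.8000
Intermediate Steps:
E(z, F) = 6/5 (E(z, F) = -6/(-5) = -6*(-⅕) = 6/5)
G(x) = -5/3 - x/3 (G(x) = (-5 - x)/3 = -5/3 - x/3)
G(2)*E(7, 1) = (-5/3 - ⅓*2)*(6/5) = (-5/3 - ⅔)*(6/5) = -7/3*6/5 = -14/5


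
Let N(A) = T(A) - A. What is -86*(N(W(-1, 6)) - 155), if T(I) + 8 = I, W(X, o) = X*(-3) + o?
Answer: 14018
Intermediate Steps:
W(X, o) = o - 3*X (W(X, o) = -3*X + o = o - 3*X)
T(I) = -8 + I
N(A) = -8 (N(A) = (-8 + A) - A = -8)
-86*(N(W(-1, 6)) - 155) = -86*(-8 - 155) = -86*(-163) = 14018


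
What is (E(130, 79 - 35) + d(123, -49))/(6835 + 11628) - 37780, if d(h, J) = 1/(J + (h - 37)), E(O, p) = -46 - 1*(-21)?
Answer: -25808690104/683131 ≈ -37780.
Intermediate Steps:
E(O, p) = -25 (E(O, p) = -46 + 21 = -25)
d(h, J) = 1/(-37 + J + h) (d(h, J) = 1/(J + (-37 + h)) = 1/(-37 + J + h))
(E(130, 79 - 35) + d(123, -49))/(6835 + 11628) - 37780 = (-25 + 1/(-37 - 49 + 123))/(6835 + 11628) - 37780 = (-25 + 1/37)/18463 - 37780 = (-25 + 1/37)*(1/18463) - 37780 = -924/37*1/18463 - 37780 = -924/683131 - 37780 = -25808690104/683131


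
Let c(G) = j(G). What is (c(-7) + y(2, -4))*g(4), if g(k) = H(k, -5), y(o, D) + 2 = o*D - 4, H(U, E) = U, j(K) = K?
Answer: -84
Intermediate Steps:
c(G) = G
y(o, D) = -6 + D*o (y(o, D) = -2 + (o*D - 4) = -2 + (D*o - 4) = -2 + (-4 + D*o) = -6 + D*o)
g(k) = k
(c(-7) + y(2, -4))*g(4) = (-7 + (-6 - 4*2))*4 = (-7 + (-6 - 8))*4 = (-7 - 14)*4 = -21*4 = -84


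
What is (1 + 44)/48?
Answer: 15/16 ≈ 0.93750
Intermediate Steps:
(1 + 44)/48 = 45*(1/48) = 15/16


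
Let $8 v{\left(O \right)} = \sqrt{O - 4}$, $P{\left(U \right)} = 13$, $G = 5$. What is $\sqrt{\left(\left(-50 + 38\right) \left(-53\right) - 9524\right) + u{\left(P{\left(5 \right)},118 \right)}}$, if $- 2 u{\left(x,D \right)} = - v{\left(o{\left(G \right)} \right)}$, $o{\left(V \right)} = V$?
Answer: $\frac{i \sqrt{142207}}{4} \approx 94.276 i$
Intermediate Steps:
$v{\left(O \right)} = \frac{\sqrt{-4 + O}}{8}$ ($v{\left(O \right)} = \frac{\sqrt{O - 4}}{8} = \frac{\sqrt{-4 + O}}{8}$)
$u{\left(x,D \right)} = \frac{1}{16}$ ($u{\left(x,D \right)} = - \frac{\left(-1\right) \frac{\sqrt{-4 + 5}}{8}}{2} = - \frac{\left(-1\right) \frac{\sqrt{1}}{8}}{2} = - \frac{\left(-1\right) \frac{1}{8} \cdot 1}{2} = - \frac{\left(-1\right) \frac{1}{8}}{2} = \left(- \frac{1}{2}\right) \left(- \frac{1}{8}\right) = \frac{1}{16}$)
$\sqrt{\left(\left(-50 + 38\right) \left(-53\right) - 9524\right) + u{\left(P{\left(5 \right)},118 \right)}} = \sqrt{\left(\left(-50 + 38\right) \left(-53\right) - 9524\right) + \frac{1}{16}} = \sqrt{\left(\left(-12\right) \left(-53\right) - 9524\right) + \frac{1}{16}} = \sqrt{\left(636 - 9524\right) + \frac{1}{16}} = \sqrt{-8888 + \frac{1}{16}} = \sqrt{- \frac{142207}{16}} = \frac{i \sqrt{142207}}{4}$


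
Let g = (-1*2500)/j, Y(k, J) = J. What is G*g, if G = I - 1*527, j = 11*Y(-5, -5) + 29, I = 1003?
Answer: 595000/13 ≈ 45769.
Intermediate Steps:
j = -26 (j = 11*(-5) + 29 = -55 + 29 = -26)
g = 1250/13 (g = -1*2500/(-26) = -2500*(-1/26) = 1250/13 ≈ 96.154)
G = 476 (G = 1003 - 1*527 = 1003 - 527 = 476)
G*g = 476*(1250/13) = 595000/13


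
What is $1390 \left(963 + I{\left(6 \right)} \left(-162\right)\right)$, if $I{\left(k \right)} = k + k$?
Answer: $-1363590$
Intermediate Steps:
$I{\left(k \right)} = 2 k$
$1390 \left(963 + I{\left(6 \right)} \left(-162\right)\right) = 1390 \left(963 + 2 \cdot 6 \left(-162\right)\right) = 1390 \left(963 + 12 \left(-162\right)\right) = 1390 \left(963 - 1944\right) = 1390 \left(-981\right) = -1363590$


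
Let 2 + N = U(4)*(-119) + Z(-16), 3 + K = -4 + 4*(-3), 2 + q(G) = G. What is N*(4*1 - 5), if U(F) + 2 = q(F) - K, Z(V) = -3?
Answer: 2266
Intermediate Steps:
q(G) = -2 + G
K = -19 (K = -3 + (-4 + 4*(-3)) = -3 + (-4 - 12) = -3 - 16 = -19)
U(F) = 15 + F (U(F) = -2 + ((-2 + F) - 1*(-19)) = -2 + ((-2 + F) + 19) = -2 + (17 + F) = 15 + F)
N = -2266 (N = -2 + ((15 + 4)*(-119) - 3) = -2 + (19*(-119) - 3) = -2 + (-2261 - 3) = -2 - 2264 = -2266)
N*(4*1 - 5) = -2266*(4*1 - 5) = -2266*(4 - 5) = -2266*(-1) = 2266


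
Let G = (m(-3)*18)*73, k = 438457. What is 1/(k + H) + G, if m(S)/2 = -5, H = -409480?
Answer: -380757779/28977 ≈ -13140.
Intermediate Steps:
m(S) = -10 (m(S) = 2*(-5) = -10)
G = -13140 (G = -10*18*73 = -180*73 = -13140)
1/(k + H) + G = 1/(438457 - 409480) - 13140 = 1/28977 - 13140 = -380757779/28977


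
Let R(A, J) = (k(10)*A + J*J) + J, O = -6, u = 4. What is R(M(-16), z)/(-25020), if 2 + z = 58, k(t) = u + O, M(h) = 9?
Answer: -529/4170 ≈ -0.12686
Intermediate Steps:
k(t) = -2 (k(t) = 4 - 6 = -2)
z = 56 (z = -2 + 58 = 56)
R(A, J) = J + J² - 2*A (R(A, J) = (-2*A + J*J) + J = (-2*A + J²) + J = (J² - 2*A) + J = J + J² - 2*A)
R(M(-16), z)/(-25020) = (56 + 56² - 2*9)/(-25020) = (56 + 3136 - 18)*(-1/25020) = 3174*(-1/25020) = -529/4170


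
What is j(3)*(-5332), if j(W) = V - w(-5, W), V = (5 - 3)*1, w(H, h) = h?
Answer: 5332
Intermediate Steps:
V = 2 (V = 2*1 = 2)
j(W) = 2 - W
j(3)*(-5332) = (2 - 1*3)*(-5332) = (2 - 3)*(-5332) = -1*(-5332) = 5332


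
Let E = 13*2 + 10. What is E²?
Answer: 1296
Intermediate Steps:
E = 36 (E = 26 + 10 = 36)
E² = 36² = 1296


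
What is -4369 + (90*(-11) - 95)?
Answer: -5454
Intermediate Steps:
-4369 + (90*(-11) - 95) = -4369 + (-990 - 95) = -4369 - 1085 = -5454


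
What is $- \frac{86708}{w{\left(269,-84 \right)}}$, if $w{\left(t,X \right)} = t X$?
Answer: $\frac{21677}{5649} \approx 3.8373$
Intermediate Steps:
$w{\left(t,X \right)} = X t$
$- \frac{86708}{w{\left(269,-84 \right)}} = - \frac{86708}{\left(-84\right) 269} = - \frac{86708}{-22596} = - \frac{86708 \left(-1\right)}{22596} = \left(-1\right) \left(- \frac{21677}{5649}\right) = \frac{21677}{5649}$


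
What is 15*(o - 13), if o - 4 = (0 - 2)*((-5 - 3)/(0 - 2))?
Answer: -255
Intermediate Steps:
o = -4 (o = 4 + (0 - 2)*((-5 - 3)/(0 - 2)) = 4 - (-16)/(-2) = 4 - (-16)*(-1)/2 = 4 - 2*4 = 4 - 8 = -4)
15*(o - 13) = 15*(-4 - 13) = 15*(-17) = -255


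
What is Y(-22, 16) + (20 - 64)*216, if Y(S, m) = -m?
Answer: -9520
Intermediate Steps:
Y(-22, 16) + (20 - 64)*216 = -1*16 + (20 - 64)*216 = -16 - 44*216 = -16 - 9504 = -9520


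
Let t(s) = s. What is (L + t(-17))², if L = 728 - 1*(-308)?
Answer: 1038361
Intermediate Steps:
L = 1036 (L = 728 + 308 = 1036)
(L + t(-17))² = (1036 - 17)² = 1019² = 1038361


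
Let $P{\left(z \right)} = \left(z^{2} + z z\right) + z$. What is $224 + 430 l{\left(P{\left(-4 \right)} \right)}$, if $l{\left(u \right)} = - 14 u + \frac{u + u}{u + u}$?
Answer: $-167906$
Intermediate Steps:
$P{\left(z \right)} = z + 2 z^{2}$ ($P{\left(z \right)} = \left(z^{2} + z^{2}\right) + z = 2 z^{2} + z = z + 2 z^{2}$)
$l{\left(u \right)} = 1 - 14 u$ ($l{\left(u \right)} = - 14 u + \frac{2 u}{2 u} = - 14 u + 2 u \frac{1}{2 u} = - 14 u + 1 = 1 - 14 u$)
$224 + 430 l{\left(P{\left(-4 \right)} \right)} = 224 + 430 \left(1 - 14 \left(- 4 \left(1 + 2 \left(-4\right)\right)\right)\right) = 224 + 430 \left(1 - 14 \left(- 4 \left(1 - 8\right)\right)\right) = 224 + 430 \left(1 - 14 \left(\left(-4\right) \left(-7\right)\right)\right) = 224 + 430 \left(1 - 392\right) = 224 + 430 \left(-391\right) = 224 - 168130 = -167906$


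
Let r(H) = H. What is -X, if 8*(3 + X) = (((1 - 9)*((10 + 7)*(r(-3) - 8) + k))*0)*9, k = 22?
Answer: 3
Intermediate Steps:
X = -3 (X = -3 + ((((1 - 9)*((10 + 7)*(-3 - 8) + 22))*0)*9)/8 = -3 + ((-8*(17*(-11) + 22)*0)*9)/8 = -3 + ((-8*(-187 + 22)*0)*9)/8 = -3 + ((-8*(-165)*0)*9)/8 = -3 + ((1320*0)*9)/8 = -3 + (0*9)/8 = -3 + (⅛)*0 = -3 + 0 = -3)
-X = -1*(-3) = 3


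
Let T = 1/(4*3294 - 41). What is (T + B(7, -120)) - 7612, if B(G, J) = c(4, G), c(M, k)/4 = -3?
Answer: -100141239/13135 ≈ -7624.0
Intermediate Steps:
c(M, k) = -12 (c(M, k) = 4*(-3) = -12)
B(G, J) = -12
T = 1/13135 (T = 1/(13176 - 41) = 1/13135 ≈ 7.6132e-5)
(T + B(7, -120)) - 7612 = (1/13135 - 12) - 7612 = -157619/13135 - 7612 = -100141239/13135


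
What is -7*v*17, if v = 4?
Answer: -476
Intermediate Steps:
-7*v*17 = -7*4*17 = -28*17 = -476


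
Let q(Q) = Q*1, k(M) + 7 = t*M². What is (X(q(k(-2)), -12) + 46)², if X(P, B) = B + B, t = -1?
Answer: 484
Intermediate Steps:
k(M) = -7 - M²
q(Q) = Q
X(P, B) = 2*B
(X(q(k(-2)), -12) + 46)² = (2*(-12) + 46)² = (-24 + 46)² = 22² = 484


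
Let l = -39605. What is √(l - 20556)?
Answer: I*√60161 ≈ 245.28*I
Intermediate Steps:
√(l - 20556) = √(-39605 - 20556) = √(-60161) = I*√60161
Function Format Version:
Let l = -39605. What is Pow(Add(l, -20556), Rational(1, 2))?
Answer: Mul(I, Pow(60161, Rational(1, 2))) ≈ Mul(245.28, I)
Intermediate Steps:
Pow(Add(l, -20556), Rational(1, 2)) = Pow(Add(-39605, -20556), Rational(1, 2)) = Pow(-60161, Rational(1, 2)) = Mul(I, Pow(60161, Rational(1, 2)))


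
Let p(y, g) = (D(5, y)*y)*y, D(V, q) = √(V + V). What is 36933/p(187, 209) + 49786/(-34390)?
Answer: -24893/17195 + 36933*√10/349690 ≈ -1.1137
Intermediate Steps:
D(V, q) = √2*√V (D(V, q) = √(2*V) = √2*√V)
p(y, g) = √10*y² (p(y, g) = ((√2*√5)*y)*y = (√10*y)*y = (y*√10)*y = √10*y²)
36933/p(187, 209) + 49786/(-34390) = 36933/((√10*187²)) + 49786/(-34390) = 36933/((√10*34969)) + 49786*(-1/34390) = 36933/((34969*√10)) - 24893/17195 = 36933*(√10/349690) - 24893/17195 = 36933*√10/349690 - 24893/17195 = -24893/17195 + 36933*√10/349690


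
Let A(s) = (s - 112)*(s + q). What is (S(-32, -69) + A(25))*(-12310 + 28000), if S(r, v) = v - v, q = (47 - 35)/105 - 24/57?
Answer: -4483031526/133 ≈ -3.3707e+7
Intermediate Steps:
q = -204/665 (q = 12*(1/105) - 24*1/57 = 4/35 - 8/19 = -204/665 ≈ -0.30677)
A(s) = (-112 + s)*(-204/665 + s) (A(s) = (s - 112)*(s - 204/665) = (-112 + s)*(-204/665 + s))
S(r, v) = 0
(S(-32, -69) + A(25))*(-12310 + 28000) = (0 + (3264/95 + 25² - 74684/665*25))*(-12310 + 28000) = (0 + (3264/95 + 625 - 373420/133))*15690 = (0 - 1428627/665)*15690 = -1428627/665*15690 = -4483031526/133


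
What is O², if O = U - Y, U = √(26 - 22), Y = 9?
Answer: 49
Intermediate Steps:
U = 2 (U = √4 = 2)
O = -7 (O = 2 - 1*9 = 2 - 9 = -7)
O² = (-7)² = 49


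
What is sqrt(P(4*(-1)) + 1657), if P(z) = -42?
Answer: sqrt(1615) ≈ 40.187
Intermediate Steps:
sqrt(P(4*(-1)) + 1657) = sqrt(-42 + 1657) = sqrt(1615)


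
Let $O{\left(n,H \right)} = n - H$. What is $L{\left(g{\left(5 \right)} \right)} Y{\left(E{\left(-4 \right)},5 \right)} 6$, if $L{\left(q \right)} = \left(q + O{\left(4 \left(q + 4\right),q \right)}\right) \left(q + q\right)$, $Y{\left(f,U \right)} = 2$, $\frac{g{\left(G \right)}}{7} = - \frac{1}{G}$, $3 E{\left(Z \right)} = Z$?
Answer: $- \frac{8736}{25} \approx -349.44$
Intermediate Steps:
$E{\left(Z \right)} = \frac{Z}{3}$
$g{\left(G \right)} = - \frac{7}{G}$ ($g{\left(G \right)} = 7 \left(- \frac{1}{G}\right) = - \frac{7}{G}$)
$L{\left(q \right)} = 2 q \left(16 + 4 q\right)$ ($L{\left(q \right)} = \left(q - \left(q - 4 \left(q + 4\right)\right)\right) \left(q + q\right) = \left(q - \left(q - 4 \left(4 + q\right)\right)\right) 2 q = \left(q + \left(\left(16 + 4 q\right) - q\right)\right) 2 q = \left(q + \left(16 + 3 q\right)\right) 2 q = \left(16 + 4 q\right) 2 q = 2 q \left(16 + 4 q\right)$)
$L{\left(g{\left(5 \right)} \right)} Y{\left(E{\left(-4 \right)},5 \right)} 6 = 8 \left(- \frac{7}{5}\right) \left(4 - \frac{7}{5}\right) 2 \cdot 6 = 8 \left(- \frac{7}{5}\right) \frac{13}{5} \cdot 2 \cdot 6 = \left(- \frac{728}{25}\right) 2 \cdot 6 = \left(- \frac{1456}{25}\right) 6 = - \frac{8736}{25}$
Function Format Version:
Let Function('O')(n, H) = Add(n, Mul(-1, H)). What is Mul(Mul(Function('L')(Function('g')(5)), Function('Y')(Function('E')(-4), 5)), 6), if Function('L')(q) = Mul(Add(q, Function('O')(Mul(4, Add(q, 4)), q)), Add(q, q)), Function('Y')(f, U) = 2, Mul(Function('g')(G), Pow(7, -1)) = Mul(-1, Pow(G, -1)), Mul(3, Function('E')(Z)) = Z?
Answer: Rational(-8736, 25) ≈ -349.44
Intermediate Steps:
Function('E')(Z) = Mul(Rational(1, 3), Z)
Function('g')(G) = Mul(-7, Pow(G, -1)) (Function('g')(G) = Mul(7, Mul(-1, Pow(G, -1))) = Mul(-7, Pow(G, -1)))
Function('L')(q) = Mul(2, q, Add(16, Mul(4, q))) (Function('L')(q) = Mul(Add(q, Add(Mul(4, Add(q, 4)), Mul(-1, q))), Add(q, q)) = Mul(Add(q, Add(Mul(4, Add(4, q)), Mul(-1, q))), Mul(2, q)) = Mul(Add(q, Add(Add(16, Mul(4, q)), Mul(-1, q))), Mul(2, q)) = Mul(Add(q, Add(16, Mul(3, q))), Mul(2, q)) = Mul(Add(16, Mul(4, q)), Mul(2, q)) = Mul(2, q, Add(16, Mul(4, q))))
Mul(Mul(Function('L')(Function('g')(5)), Function('Y')(Function('E')(-4), 5)), 6) = Mul(Mul(Mul(8, Mul(-7, Pow(5, -1)), Add(4, Mul(-7, Pow(5, -1)))), 2), 6) = Mul(Mul(Mul(8, Mul(-7, Rational(1, 5)), Add(4, Mul(-7, Rational(1, 5)))), 2), 6) = Mul(Mul(Mul(8, Rational(-7, 5), Add(4, Rational(-7, 5))), 2), 6) = Mul(Mul(Mul(8, Rational(-7, 5), Rational(13, 5)), 2), 6) = Mul(Mul(Rational(-728, 25), 2), 6) = Mul(Rational(-1456, 25), 6) = Rational(-8736, 25)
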